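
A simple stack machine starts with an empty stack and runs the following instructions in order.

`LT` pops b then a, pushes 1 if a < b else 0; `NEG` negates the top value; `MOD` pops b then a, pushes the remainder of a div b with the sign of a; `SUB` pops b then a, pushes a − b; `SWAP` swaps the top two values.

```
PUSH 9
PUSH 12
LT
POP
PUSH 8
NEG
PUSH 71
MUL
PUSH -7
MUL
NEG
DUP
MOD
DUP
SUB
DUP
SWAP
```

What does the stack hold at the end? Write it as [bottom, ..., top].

PUSH 9  → [9]
PUSH 12 → [9, 12]
LT      → [1]
POP     → []
PUSH 8  → [8]
NEG     → [-8]
PUSH 71 → [-8, 71]
MUL     → [-568]
PUSH -7 → [-568, -7]
MUL     → [3976]
NEG     → [-3976]
DUP     → [-3976, -3976]
MOD     → [0]
DUP     → [0, 0]
SUB     → [0]
DUP     → [0, 0]
SWAP    → [0, 0]

[0, 0]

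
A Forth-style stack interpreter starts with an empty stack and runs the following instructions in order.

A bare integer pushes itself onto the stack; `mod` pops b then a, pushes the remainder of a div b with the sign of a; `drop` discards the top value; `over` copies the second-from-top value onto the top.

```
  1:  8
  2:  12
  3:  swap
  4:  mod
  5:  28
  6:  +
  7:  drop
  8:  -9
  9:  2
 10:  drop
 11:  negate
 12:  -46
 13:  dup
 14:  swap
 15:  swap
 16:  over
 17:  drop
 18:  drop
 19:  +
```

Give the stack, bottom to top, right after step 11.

8      -> 8
12     -> 8 12
swap   -> 12 8
mod    -> 4
28     -> 4 28
+      -> 32
drop   -> (empty)
-9     -> -9
2      -> -9 2
drop   -> -9
negate -> 9

[9]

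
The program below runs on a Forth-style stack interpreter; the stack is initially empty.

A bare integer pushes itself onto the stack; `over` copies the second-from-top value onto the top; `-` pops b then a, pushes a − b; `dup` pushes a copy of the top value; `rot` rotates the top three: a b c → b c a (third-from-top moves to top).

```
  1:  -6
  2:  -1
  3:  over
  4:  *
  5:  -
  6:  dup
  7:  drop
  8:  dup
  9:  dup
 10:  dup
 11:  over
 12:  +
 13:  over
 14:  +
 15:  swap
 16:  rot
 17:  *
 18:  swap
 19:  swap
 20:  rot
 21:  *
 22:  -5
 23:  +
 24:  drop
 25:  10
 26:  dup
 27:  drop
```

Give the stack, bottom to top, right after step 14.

-6   → [-6]
-1   → [-6, -1]
over → [-6, -1, -6]
*    → [-6, 6]
-    → [-12]
dup  → [-12, -12]
drop → [-12]
dup  → [-12, -12]
dup  → [-12, -12, -12]
dup  → [-12, -12, -12, -12]
over → [-12, -12, -12, -12, -12]
+    → [-12, -12, -12, -24]
over → [-12, -12, -12, -24, -12]
+    → [-12, -12, -12, -36]

[-12, -12, -12, -36]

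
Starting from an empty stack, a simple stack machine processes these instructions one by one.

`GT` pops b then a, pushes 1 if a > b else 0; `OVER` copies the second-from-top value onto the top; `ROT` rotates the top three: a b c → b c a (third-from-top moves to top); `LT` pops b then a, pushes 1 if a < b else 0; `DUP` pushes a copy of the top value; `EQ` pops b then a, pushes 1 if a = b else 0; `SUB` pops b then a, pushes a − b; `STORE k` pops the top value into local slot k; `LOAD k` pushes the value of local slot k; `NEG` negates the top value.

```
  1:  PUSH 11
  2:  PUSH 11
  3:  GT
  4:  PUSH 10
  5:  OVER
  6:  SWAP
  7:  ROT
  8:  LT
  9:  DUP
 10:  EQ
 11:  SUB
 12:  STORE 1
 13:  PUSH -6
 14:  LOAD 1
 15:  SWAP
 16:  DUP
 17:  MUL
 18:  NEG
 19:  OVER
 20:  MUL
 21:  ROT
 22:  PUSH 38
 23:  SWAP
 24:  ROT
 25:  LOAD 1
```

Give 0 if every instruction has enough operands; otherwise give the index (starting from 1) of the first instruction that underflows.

PUSH 11 : [11]
PUSH 11 : [11, 11]
GT      : [0]
PUSH 10 : [0, 10]
OVER    : [0, 10, 0]
SWAP    : [0, 0, 10]
ROT     : [0, 10, 0]
LT      : [0, 0]
DUP     : [0, 0, 0]
EQ      : [0, 1]
SUB     : [-1]
STORE 1 : []
PUSH -6 : [-6]
LOAD 1  : [-6, -1]
SWAP    : [-1, -6]
DUP     : [-1, -6, -6]
MUL     : [-1, 36]
NEG     : [-1, -36]
OVER    : [-1, -36, -1]
MUL     : [-1, 36]
ROT  — needs 3 operands, stack has 2 → underflow

21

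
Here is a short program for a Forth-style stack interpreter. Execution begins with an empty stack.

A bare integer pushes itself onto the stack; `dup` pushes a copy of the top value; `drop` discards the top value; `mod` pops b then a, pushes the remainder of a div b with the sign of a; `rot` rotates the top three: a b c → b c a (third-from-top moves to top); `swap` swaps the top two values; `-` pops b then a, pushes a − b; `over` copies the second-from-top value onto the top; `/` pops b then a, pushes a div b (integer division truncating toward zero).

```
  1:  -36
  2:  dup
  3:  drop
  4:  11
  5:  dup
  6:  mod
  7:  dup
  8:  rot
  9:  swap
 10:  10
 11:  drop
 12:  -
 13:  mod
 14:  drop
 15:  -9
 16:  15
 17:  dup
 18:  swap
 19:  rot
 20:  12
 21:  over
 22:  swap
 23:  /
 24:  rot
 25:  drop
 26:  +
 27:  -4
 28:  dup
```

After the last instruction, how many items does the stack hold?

-36  : -36
dup  : -36 -36
drop : -36
11   : -36 11
dup  : -36 11 11
mod  : -36 0
dup  : -36 0 0
rot  : 0 0 -36
swap : 0 -36 0
10   : 0 -36 0 10
drop : 0 -36 0
-    : 0 -36
mod  : 0
drop : (empty)
-9   : -9
15   : -9 15
dup  : -9 15 15
swap : -9 15 15
rot  : 15 15 -9
12   : 15 15 -9 12
over : 15 15 -9 12 -9
swap : 15 15 -9 -9 12
/    : 15 15 -9 0
rot  : 15 -9 0 15
drop : 15 -9 0
+    : 15 -9
-4   : 15 -9 -4
dup  : 15 -9 -4 -4

4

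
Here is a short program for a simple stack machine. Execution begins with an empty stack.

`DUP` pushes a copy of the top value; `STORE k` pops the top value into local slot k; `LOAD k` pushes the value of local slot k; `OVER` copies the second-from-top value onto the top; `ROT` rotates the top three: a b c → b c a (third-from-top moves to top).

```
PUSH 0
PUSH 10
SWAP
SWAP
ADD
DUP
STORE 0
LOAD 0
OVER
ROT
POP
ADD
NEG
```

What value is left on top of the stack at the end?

-20

PUSH 0  : [0]
PUSH 10 : [0, 10]
SWAP    : [10, 0]
SWAP    : [0, 10]
ADD     : [10]
DUP     : [10, 10]
STORE 0 : [10]
LOAD 0  : [10, 10]
OVER    : [10, 10, 10]
ROT     : [10, 10, 10]
POP     : [10, 10]
ADD     : [20]
NEG     : [-20]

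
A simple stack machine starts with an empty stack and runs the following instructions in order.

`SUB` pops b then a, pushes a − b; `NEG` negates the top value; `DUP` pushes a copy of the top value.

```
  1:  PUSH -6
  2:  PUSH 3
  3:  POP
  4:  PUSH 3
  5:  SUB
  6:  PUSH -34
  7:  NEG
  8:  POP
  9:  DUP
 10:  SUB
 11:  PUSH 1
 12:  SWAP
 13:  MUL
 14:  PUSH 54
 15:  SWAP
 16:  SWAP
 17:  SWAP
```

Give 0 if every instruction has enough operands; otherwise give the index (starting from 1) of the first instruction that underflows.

PUSH -6  -> [-6]
PUSH 3   -> [-6, 3]
POP      -> [-6]
PUSH 3   -> [-6, 3]
SUB      -> [-9]
PUSH -34 -> [-9, -34]
NEG      -> [-9, 34]
POP      -> [-9]
DUP      -> [-9, -9]
SUB      -> [0]
PUSH 1   -> [0, 1]
SWAP     -> [1, 0]
MUL      -> [0]
PUSH 54  -> [0, 54]
SWAP     -> [54, 0]
SWAP     -> [0, 54]
SWAP     -> [54, 0]

0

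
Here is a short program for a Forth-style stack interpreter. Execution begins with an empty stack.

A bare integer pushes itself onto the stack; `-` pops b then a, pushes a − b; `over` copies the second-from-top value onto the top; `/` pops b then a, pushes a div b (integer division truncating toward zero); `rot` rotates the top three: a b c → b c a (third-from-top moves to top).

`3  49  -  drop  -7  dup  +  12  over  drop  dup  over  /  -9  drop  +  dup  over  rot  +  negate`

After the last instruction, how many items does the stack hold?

3

3      : [3]
49     : [3, 49]
-      : [-46]
drop   : []
-7     : [-7]
dup    : [-7, -7]
+      : [-14]
12     : [-14, 12]
over   : [-14, 12, -14]
drop   : [-14, 12]
dup    : [-14, 12, 12]
over   : [-14, 12, 12, 12]
/      : [-14, 12, 1]
-9     : [-14, 12, 1, -9]
drop   : [-14, 12, 1]
+      : [-14, 13]
dup    : [-14, 13, 13]
over   : [-14, 13, 13, 13]
rot    : [-14, 13, 13, 13]
+      : [-14, 13, 26]
negate : [-14, 13, -26]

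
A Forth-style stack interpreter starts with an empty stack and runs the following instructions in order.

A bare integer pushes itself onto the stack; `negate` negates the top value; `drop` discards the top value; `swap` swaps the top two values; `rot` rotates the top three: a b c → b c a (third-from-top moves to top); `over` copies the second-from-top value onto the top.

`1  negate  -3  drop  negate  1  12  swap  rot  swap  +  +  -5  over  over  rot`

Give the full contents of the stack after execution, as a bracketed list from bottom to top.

1      : [1]
negate : [-1]
-3     : [-1, -3]
drop   : [-1]
negate : [1]
1      : [1, 1]
12     : [1, 1, 12]
swap   : [1, 12, 1]
rot    : [12, 1, 1]
swap   : [12, 1, 1]
+      : [12, 2]
+      : [14]
-5     : [14, -5]
over   : [14, -5, 14]
over   : [14, -5, 14, -5]
rot    : [14, 14, -5, -5]

[14, 14, -5, -5]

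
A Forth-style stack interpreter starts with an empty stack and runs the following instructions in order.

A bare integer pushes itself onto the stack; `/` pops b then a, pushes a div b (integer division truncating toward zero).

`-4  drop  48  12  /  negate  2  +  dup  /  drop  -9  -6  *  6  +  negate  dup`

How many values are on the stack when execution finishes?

2

-4     -> -4
drop   -> (empty)
48     -> 48
12     -> 48 12
/      -> 4
negate -> -4
2      -> -4 2
+      -> -2
dup    -> -2 -2
/      -> 1
drop   -> (empty)
-9     -> -9
-6     -> -9 -6
*      -> 54
6      -> 54 6
+      -> 60
negate -> -60
dup    -> -60 -60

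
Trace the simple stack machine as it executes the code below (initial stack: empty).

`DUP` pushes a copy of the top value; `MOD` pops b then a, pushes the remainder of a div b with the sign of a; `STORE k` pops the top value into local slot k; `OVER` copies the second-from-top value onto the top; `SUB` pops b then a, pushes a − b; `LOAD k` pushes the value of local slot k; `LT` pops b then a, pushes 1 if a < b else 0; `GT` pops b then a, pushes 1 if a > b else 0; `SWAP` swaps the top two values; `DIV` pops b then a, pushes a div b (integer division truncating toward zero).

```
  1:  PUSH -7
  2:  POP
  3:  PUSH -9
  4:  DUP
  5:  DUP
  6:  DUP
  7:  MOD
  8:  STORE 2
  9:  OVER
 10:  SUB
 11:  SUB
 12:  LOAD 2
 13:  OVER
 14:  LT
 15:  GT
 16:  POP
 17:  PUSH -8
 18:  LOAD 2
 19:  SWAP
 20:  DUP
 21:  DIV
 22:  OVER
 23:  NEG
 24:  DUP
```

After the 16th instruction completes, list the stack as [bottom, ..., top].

[]

PUSH -7  [-7]
POP      []
PUSH -9  [-9]
DUP      [-9, -9]
DUP      [-9, -9, -9]
DUP      [-9, -9, -9, -9]
MOD      [-9, -9, 0]
STORE 2  [-9, -9]
OVER     [-9, -9, -9]
SUB      [-9, 0]
SUB      [-9]
LOAD 2   [-9, 0]
OVER     [-9, 0, -9]
LT       [-9, 0]
GT       [0]
POP      []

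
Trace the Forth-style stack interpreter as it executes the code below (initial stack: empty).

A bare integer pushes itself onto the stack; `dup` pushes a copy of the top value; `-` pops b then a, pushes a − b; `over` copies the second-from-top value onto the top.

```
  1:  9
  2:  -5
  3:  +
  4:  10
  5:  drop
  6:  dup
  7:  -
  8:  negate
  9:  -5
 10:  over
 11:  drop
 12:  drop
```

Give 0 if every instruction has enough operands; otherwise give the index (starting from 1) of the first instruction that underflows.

0

9      : 9
-5     : 9 -5
+      : 4
10     : 4 10
drop   : 4
dup    : 4 4
-      : 0
negate : 0
-5     : 0 -5
over   : 0 -5 0
drop   : 0 -5
drop   : 0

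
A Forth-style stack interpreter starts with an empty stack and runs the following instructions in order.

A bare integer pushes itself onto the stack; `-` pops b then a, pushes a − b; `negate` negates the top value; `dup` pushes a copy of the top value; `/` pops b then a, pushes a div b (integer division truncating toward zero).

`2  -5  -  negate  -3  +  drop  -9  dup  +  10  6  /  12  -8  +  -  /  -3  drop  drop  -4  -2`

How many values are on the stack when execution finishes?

2

2      : [2]
-5     : [2, -5]
-      : [7]
negate : [-7]
-3     : [-7, -3]
+      : [-10]
drop   : []
-9     : [-9]
dup    : [-9, -9]
+      : [-18]
10     : [-18, 10]
6      : [-18, 10, 6]
/      : [-18, 1]
12     : [-18, 1, 12]
-8     : [-18, 1, 12, -8]
+      : [-18, 1, 4]
-      : [-18, -3]
/      : [6]
-3     : [6, -3]
drop   : [6]
drop   : []
-4     : [-4]
-2     : [-4, -2]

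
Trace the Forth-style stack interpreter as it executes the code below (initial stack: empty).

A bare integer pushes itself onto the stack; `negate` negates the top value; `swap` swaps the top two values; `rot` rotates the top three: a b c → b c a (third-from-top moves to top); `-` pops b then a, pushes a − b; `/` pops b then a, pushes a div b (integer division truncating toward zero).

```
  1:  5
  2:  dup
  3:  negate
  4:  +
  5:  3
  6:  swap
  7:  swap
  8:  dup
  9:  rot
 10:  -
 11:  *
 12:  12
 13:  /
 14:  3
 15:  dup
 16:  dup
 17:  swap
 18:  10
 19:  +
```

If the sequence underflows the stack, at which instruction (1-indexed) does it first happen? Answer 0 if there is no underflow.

5       5
dup     5 5
negate  5 -5
+       0
3       0 3
swap    3 0
swap    0 3
dup     0 3 3
rot     3 3 0
-       3 3
*       9
12      9 12
/       0
3       0 3
dup     0 3 3
dup     0 3 3 3
swap    0 3 3 3
10      0 3 3 3 10
+       0 3 3 13

0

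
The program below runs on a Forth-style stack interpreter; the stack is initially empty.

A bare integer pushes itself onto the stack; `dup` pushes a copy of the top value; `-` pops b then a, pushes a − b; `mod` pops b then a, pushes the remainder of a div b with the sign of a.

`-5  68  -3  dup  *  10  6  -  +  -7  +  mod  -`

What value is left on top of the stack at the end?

-5  → -5
68  → -5 68
-3  → -5 68 -3
dup → -5 68 -3 -3
*   → -5 68 9
10  → -5 68 9 10
6   → -5 68 9 10 6
-   → -5 68 9 4
+   → -5 68 13
-7  → -5 68 13 -7
+   → -5 68 6
mod → -5 2
-   → -7

-7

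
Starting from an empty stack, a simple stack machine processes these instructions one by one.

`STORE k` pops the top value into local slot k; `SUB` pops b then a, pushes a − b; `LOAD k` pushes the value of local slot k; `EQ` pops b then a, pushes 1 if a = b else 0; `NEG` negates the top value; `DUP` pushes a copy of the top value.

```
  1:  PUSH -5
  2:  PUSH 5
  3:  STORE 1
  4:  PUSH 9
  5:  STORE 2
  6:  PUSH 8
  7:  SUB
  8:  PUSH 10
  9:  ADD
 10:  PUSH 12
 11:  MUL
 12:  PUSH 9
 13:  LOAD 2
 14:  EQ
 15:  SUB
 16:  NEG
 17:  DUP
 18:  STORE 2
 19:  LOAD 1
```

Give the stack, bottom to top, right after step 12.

PUSH -5 -> [-5]
PUSH 5  -> [-5, 5]
STORE 1 -> [-5]
PUSH 9  -> [-5, 9]
STORE 2 -> [-5]
PUSH 8  -> [-5, 8]
SUB     -> [-13]
PUSH 10 -> [-13, 10]
ADD     -> [-3]
PUSH 12 -> [-3, 12]
MUL     -> [-36]
PUSH 9  -> [-36, 9]

[-36, 9]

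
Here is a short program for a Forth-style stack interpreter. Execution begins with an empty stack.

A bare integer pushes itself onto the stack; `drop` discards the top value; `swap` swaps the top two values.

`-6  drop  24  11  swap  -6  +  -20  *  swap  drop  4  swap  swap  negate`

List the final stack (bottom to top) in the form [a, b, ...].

-6     : [-6]
drop   : []
24     : [24]
11     : [24, 11]
swap   : [11, 24]
-6     : [11, 24, -6]
+      : [11, 18]
-20    : [11, 18, -20]
*      : [11, -360]
swap   : [-360, 11]
drop   : [-360]
4      : [-360, 4]
swap   : [4, -360]
swap   : [-360, 4]
negate : [-360, -4]

[-360, -4]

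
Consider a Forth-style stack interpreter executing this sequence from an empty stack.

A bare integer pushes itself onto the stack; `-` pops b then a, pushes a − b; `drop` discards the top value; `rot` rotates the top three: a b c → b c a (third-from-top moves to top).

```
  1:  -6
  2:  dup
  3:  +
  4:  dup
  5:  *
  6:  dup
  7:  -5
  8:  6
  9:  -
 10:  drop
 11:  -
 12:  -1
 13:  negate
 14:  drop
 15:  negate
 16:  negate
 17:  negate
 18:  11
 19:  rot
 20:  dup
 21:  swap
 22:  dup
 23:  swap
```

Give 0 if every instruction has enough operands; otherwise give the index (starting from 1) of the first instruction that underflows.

-6     : -6
dup    : -6 -6
+      : -12
dup    : -12 -12
*      : 144
dup    : 144 144
-5     : 144 144 -5
6      : 144 144 -5 6
-      : 144 144 -11
drop   : 144 144
-      : 0
-1     : 0 -1
negate : 0 1
drop   : 0
negate : 0
negate : 0
negate : 0
11     : 0 11
rot  — needs 3 operands, stack has 2 → underflow

19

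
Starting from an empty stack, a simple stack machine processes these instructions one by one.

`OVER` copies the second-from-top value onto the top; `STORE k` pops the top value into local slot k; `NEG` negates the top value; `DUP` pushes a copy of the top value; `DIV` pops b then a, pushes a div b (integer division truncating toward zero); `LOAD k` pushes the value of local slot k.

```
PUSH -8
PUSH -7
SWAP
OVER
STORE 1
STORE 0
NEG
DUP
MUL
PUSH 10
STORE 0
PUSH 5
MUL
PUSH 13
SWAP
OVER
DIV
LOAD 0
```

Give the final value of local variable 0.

10

PUSH -8  -8
PUSH -7  -8 -7
SWAP     -7 -8
OVER     -7 -8 -7
STORE 1  -7 -8
STORE 0  -7
NEG      7
DUP      7 7
MUL      49
PUSH 10  49 10
STORE 0  49
PUSH 5   49 5
MUL      245
PUSH 13  245 13
SWAP     13 245
OVER     13 245 13
DIV      13 18
LOAD 0   13 18 10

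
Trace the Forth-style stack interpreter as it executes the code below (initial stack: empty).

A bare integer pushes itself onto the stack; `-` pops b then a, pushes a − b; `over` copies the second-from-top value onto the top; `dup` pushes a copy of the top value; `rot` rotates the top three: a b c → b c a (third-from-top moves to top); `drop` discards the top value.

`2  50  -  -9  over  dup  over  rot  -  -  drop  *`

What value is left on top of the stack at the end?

432

2    : 2
50   : 2 50
-    : -48
-9   : -48 -9
over : -48 -9 -48
dup  : -48 -9 -48 -48
over : -48 -9 -48 -48 -48
rot  : -48 -9 -48 -48 -48
-    : -48 -9 -48 0
-    : -48 -9 -48
drop : -48 -9
*    : 432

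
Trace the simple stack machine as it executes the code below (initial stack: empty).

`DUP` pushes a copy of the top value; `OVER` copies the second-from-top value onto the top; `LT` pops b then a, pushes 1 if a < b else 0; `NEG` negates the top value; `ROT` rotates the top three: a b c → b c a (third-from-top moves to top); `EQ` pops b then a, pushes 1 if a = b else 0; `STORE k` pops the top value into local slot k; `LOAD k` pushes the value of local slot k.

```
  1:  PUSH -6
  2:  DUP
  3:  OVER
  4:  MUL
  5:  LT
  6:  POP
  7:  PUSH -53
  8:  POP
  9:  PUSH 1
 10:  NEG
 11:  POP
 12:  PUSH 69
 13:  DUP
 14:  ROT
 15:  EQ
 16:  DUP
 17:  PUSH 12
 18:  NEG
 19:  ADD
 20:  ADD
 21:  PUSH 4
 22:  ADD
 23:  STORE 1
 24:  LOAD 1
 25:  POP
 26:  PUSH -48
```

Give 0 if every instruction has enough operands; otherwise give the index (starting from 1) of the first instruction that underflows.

14

PUSH -6  : [-6]
DUP      : [-6, -6]
OVER     : [-6, -6, -6]
MUL      : [-6, 36]
LT       : [1]
POP      : []
PUSH -53 : [-53]
POP      : []
PUSH 1   : [1]
NEG      : [-1]
POP      : []
PUSH 69  : [69]
DUP      : [69, 69]
ROT  — needs 3 operands, stack has 2 → underflow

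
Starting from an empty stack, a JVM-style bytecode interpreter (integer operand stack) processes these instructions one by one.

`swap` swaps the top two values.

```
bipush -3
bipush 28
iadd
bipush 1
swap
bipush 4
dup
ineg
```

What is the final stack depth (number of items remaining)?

bipush -3 → [-3]
bipush 28 → [-3, 28]
iadd      → [25]
bipush 1  → [25, 1]
swap      → [1, 25]
bipush 4  → [1, 25, 4]
dup       → [1, 25, 4, 4]
ineg      → [1, 25, 4, -4]

4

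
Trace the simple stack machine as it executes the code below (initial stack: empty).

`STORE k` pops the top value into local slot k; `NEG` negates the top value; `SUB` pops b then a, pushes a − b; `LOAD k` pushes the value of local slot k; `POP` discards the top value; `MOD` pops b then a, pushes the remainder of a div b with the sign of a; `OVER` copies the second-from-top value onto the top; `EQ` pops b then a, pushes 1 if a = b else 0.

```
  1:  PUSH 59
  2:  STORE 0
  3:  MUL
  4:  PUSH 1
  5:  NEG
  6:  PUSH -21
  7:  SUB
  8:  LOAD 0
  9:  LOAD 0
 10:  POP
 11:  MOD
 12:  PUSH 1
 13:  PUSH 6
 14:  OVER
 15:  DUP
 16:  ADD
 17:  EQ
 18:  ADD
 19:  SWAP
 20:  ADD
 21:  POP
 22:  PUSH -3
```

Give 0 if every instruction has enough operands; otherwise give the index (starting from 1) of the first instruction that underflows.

3

PUSH 59 → 59
STORE 0 → (empty)
MUL  — needs 2 operands, stack has 0 → underflow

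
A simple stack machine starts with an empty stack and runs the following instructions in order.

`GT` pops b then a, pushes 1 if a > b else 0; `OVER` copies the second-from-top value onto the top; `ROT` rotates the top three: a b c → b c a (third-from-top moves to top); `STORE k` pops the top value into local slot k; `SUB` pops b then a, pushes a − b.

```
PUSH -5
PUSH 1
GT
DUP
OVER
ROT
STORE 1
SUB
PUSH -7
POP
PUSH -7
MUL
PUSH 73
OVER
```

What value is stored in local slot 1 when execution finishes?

PUSH -5 → -5
PUSH 1  → -5 1
GT      → 0
DUP     → 0 0
OVER    → 0 0 0
ROT     → 0 0 0
STORE 1 → 0 0
SUB     → 0
PUSH -7 → 0 -7
POP     → 0
PUSH -7 → 0 -7
MUL     → 0
PUSH 73 → 0 73
OVER    → 0 73 0

0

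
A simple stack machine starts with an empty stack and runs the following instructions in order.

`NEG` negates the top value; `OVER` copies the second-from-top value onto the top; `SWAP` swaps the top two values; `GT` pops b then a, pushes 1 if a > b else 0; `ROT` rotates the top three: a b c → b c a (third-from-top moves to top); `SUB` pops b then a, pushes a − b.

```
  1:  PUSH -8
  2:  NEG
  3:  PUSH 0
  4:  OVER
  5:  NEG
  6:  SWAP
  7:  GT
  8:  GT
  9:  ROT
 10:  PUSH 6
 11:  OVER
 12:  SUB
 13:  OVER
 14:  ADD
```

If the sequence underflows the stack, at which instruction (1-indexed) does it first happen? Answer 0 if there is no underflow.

PUSH -8 -> -8
NEG     -> 8
PUSH 0  -> 8 0
OVER    -> 8 0 8
NEG     -> 8 0 -8
SWAP    -> 8 -8 0
GT      -> 8 0
GT      -> 1
ROT  — needs 3 operands, stack has 1 → underflow

9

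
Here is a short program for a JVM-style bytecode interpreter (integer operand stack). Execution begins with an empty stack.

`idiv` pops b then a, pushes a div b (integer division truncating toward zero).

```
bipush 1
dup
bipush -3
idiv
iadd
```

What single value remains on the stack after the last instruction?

bipush 1   [1]
dup        [1, 1]
bipush -3  [1, 1, -3]
idiv       [1, 0]
iadd       [1]

1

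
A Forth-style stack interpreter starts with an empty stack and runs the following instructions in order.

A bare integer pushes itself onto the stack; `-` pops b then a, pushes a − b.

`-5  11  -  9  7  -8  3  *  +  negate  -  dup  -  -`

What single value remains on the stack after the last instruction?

-5     : [-5]
11     : [-5, 11]
-      : [-16]
9      : [-16, 9]
7      : [-16, 9, 7]
-8     : [-16, 9, 7, -8]
3      : [-16, 9, 7, -8, 3]
*      : [-16, 9, 7, -24]
+      : [-16, 9, -17]
negate : [-16, 9, 17]
-      : [-16, -8]
dup    : [-16, -8, -8]
-      : [-16, 0]
-      : [-16]

-16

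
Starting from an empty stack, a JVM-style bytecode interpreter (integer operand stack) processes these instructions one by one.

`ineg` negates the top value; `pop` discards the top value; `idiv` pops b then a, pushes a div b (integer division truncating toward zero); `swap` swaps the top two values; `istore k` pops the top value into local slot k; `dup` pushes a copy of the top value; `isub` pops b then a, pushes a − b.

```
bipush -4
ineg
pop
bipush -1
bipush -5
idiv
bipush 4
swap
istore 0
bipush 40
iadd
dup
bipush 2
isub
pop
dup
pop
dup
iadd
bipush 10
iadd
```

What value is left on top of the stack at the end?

98

bipush -4  -4
ineg       4
pop        (empty)
bipush -1  -1
bipush -5  -1 -5
idiv       0
bipush 4   0 4
swap       4 0
istore 0   4
bipush 40  4 40
iadd       44
dup        44 44
bipush 2   44 44 2
isub       44 42
pop        44
dup        44 44
pop        44
dup        44 44
iadd       88
bipush 10  88 10
iadd       98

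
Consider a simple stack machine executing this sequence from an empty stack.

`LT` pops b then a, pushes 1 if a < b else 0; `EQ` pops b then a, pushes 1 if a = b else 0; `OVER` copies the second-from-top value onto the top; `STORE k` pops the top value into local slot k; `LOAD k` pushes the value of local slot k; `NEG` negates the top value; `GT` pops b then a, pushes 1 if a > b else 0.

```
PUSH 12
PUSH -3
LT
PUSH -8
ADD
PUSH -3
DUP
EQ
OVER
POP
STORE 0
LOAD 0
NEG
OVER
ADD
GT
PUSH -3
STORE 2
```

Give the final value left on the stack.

PUSH 12  [12]
PUSH -3  [12, -3]
LT       [0]
PUSH -8  [0, -8]
ADD      [-8]
PUSH -3  [-8, -3]
DUP      [-8, -3, -3]
EQ       [-8, 1]
OVER     [-8, 1, -8]
POP      [-8, 1]
STORE 0  [-8]
LOAD 0   [-8, 1]
NEG      [-8, -1]
OVER     [-8, -1, -8]
ADD      [-8, -9]
GT       [1]
PUSH -3  [1, -3]
STORE 2  [1]

1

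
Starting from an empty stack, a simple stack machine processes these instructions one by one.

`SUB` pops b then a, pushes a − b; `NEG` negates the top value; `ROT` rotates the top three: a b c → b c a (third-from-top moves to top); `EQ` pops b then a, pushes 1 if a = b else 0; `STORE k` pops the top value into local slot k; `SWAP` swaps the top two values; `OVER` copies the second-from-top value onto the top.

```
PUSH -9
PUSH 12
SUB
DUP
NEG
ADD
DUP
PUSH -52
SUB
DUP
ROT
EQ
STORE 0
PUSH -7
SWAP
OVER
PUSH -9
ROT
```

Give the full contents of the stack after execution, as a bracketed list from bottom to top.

PUSH -9  → -9
PUSH 12  → -9 12
SUB      → -21
DUP      → -21 -21
NEG      → -21 21
ADD      → 0
DUP      → 0 0
PUSH -52 → 0 0 -52
SUB      → 0 52
DUP      → 0 52 52
ROT      → 52 52 0
EQ       → 52 0
STORE 0  → 52
PUSH -7  → 52 -7
SWAP     → -7 52
OVER     → -7 52 -7
PUSH -9  → -7 52 -7 -9
ROT      → -7 -7 -9 52

[-7, -7, -9, 52]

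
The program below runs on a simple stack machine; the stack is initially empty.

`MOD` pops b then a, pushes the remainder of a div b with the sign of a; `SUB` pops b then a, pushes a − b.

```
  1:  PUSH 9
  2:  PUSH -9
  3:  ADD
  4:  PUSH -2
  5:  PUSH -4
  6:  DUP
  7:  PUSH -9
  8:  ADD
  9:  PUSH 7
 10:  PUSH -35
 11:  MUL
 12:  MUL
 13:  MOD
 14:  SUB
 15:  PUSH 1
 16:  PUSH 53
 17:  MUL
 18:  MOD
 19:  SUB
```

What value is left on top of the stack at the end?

PUSH 9    9
PUSH -9   9 -9
ADD       0
PUSH -2   0 -2
PUSH -4   0 -2 -4
DUP       0 -2 -4 -4
PUSH -9   0 -2 -4 -4 -9
ADD       0 -2 -4 -13
PUSH 7    0 -2 -4 -13 7
PUSH -35  0 -2 -4 -13 7 -35
MUL       0 -2 -4 -13 -245
MUL       0 -2 -4 3185
MOD       0 -2 -4
SUB       0 2
PUSH 1    0 2 1
PUSH 53   0 2 1 53
MUL       0 2 53
MOD       0 2
SUB       -2

-2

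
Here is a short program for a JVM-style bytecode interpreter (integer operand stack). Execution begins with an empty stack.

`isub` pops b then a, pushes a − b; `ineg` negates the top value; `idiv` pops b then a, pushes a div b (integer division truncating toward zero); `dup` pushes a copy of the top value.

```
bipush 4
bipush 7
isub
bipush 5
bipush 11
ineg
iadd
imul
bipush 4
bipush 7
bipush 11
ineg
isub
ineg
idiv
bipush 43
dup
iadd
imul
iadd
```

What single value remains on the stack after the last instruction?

18

bipush 4  → 4
bipush 7  → 4 7
isub      → -3
bipush 5  → -3 5
bipush 11 → -3 5 11
ineg      → -3 5 -11
iadd      → -3 -6
imul      → 18
bipush 4  → 18 4
bipush 7  → 18 4 7
bipush 11 → 18 4 7 11
ineg      → 18 4 7 -11
isub      → 18 4 18
ineg      → 18 4 -18
idiv      → 18 0
bipush 43 → 18 0 43
dup       → 18 0 43 43
iadd      → 18 0 86
imul      → 18 0
iadd      → 18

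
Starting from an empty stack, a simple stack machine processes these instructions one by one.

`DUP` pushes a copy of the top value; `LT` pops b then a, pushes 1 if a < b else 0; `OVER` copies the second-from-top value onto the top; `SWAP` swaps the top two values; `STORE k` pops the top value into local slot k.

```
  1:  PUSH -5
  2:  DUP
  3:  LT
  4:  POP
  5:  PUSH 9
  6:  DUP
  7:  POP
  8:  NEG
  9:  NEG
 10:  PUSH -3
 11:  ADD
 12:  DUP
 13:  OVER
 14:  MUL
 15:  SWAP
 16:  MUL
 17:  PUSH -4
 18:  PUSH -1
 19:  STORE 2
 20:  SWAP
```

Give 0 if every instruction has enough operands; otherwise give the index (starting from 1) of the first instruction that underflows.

0

PUSH -5 : [-5]
DUP     : [-5, -5]
LT      : [0]
POP     : []
PUSH 9  : [9]
DUP     : [9, 9]
POP     : [9]
NEG     : [-9]
NEG     : [9]
PUSH -3 : [9, -3]
ADD     : [6]
DUP     : [6, 6]
OVER    : [6, 6, 6]
MUL     : [6, 36]
SWAP    : [36, 6]
MUL     : [216]
PUSH -4 : [216, -4]
PUSH -1 : [216, -4, -1]
STORE 2 : [216, -4]
SWAP    : [-4, 216]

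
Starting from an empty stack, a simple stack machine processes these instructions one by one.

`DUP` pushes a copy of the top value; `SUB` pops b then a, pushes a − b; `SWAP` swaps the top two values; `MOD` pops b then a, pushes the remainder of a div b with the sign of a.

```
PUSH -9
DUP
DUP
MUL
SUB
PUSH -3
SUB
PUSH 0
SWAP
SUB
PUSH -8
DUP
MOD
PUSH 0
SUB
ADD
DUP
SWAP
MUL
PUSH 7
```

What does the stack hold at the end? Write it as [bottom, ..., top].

[7569, 7]

PUSH -9 : [-9]
DUP     : [-9, -9]
DUP     : [-9, -9, -9]
MUL     : [-9, 81]
SUB     : [-90]
PUSH -3 : [-90, -3]
SUB     : [-87]
PUSH 0  : [-87, 0]
SWAP    : [0, -87]
SUB     : [87]
PUSH -8 : [87, -8]
DUP     : [87, -8, -8]
MOD     : [87, 0]
PUSH 0  : [87, 0, 0]
SUB     : [87, 0]
ADD     : [87]
DUP     : [87, 87]
SWAP    : [87, 87]
MUL     : [7569]
PUSH 7  : [7569, 7]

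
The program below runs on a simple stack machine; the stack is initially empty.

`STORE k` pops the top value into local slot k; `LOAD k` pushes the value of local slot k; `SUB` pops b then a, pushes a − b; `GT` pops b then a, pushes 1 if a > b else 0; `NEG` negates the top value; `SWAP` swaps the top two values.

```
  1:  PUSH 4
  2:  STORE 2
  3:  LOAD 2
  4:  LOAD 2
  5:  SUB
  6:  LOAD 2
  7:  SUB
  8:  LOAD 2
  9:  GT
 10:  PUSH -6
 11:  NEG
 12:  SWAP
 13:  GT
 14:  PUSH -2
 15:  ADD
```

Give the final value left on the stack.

PUSH 4  : 4
STORE 2 : (empty)
LOAD 2  : 4
LOAD 2  : 4 4
SUB     : 0
LOAD 2  : 0 4
SUB     : -4
LOAD 2  : -4 4
GT      : 0
PUSH -6 : 0 -6
NEG     : 0 6
SWAP    : 6 0
GT      : 1
PUSH -2 : 1 -2
ADD     : -1

-1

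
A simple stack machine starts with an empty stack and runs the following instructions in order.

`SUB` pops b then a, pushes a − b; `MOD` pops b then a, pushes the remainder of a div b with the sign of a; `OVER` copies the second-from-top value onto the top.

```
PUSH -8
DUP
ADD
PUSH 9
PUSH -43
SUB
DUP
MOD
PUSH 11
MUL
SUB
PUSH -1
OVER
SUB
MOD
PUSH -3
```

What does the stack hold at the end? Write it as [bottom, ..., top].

PUSH -8  : -8
DUP      : -8 -8
ADD      : -16
PUSH 9   : -16 9
PUSH -43 : -16 9 -43
SUB      : -16 52
DUP      : -16 52 52
MOD      : -16 0
PUSH 11  : -16 0 11
MUL      : -16 0
SUB      : -16
PUSH -1  : -16 -1
OVER     : -16 -1 -16
SUB      : -16 15
MOD      : -1
PUSH -3  : -1 -3

[-1, -3]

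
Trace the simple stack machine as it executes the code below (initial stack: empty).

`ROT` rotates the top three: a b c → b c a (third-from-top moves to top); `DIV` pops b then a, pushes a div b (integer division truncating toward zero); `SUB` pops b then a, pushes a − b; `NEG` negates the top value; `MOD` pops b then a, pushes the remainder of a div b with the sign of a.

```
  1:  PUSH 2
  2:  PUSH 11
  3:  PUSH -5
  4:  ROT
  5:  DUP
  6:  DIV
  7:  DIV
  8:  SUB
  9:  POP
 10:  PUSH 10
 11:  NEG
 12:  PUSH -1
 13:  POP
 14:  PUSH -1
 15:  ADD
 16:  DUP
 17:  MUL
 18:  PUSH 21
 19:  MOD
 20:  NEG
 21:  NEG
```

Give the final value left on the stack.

PUSH 2  → [2]
PUSH 11 → [2, 11]
PUSH -5 → [2, 11, -5]
ROT     → [11, -5, 2]
DUP     → [11, -5, 2, 2]
DIV     → [11, -5, 1]
DIV     → [11, -5]
SUB     → [16]
POP     → []
PUSH 10 → [10]
NEG     → [-10]
PUSH -1 → [-10, -1]
POP     → [-10]
PUSH -1 → [-10, -1]
ADD     → [-11]
DUP     → [-11, -11]
MUL     → [121]
PUSH 21 → [121, 21]
MOD     → [16]
NEG     → [-16]
NEG     → [16]

16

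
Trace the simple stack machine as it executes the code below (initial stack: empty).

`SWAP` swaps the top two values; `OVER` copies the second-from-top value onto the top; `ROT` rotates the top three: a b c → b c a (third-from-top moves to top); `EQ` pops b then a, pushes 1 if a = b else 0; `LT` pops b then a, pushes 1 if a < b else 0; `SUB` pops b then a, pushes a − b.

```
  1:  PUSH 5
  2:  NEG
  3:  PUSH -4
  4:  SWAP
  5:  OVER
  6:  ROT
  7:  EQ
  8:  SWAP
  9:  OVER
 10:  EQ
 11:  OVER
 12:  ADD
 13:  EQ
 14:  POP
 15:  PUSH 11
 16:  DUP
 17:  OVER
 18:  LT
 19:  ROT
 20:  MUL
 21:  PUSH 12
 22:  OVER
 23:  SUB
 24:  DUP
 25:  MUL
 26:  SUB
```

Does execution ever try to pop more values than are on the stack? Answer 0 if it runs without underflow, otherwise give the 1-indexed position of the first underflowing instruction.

19

PUSH 5  -> [5]
NEG     -> [-5]
PUSH -4 -> [-5, -4]
SWAP    -> [-4, -5]
OVER    -> [-4, -5, -4]
ROT     -> [-5, -4, -4]
EQ      -> [-5, 1]
SWAP    -> [1, -5]
OVER    -> [1, -5, 1]
EQ      -> [1, 0]
OVER    -> [1, 0, 1]
ADD     -> [1, 1]
EQ      -> [1]
POP     -> []
PUSH 11 -> [11]
DUP     -> [11, 11]
OVER    -> [11, 11, 11]
LT      -> [11, 0]
ROT  — needs 3 operands, stack has 2 → underflow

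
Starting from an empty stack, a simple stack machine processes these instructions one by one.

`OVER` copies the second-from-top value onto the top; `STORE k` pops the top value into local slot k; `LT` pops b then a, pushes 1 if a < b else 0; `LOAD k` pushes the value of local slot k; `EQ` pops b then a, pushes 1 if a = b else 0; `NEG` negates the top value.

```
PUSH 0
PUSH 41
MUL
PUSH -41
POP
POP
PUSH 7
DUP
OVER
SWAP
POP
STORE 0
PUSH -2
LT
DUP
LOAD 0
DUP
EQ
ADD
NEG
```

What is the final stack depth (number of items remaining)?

PUSH 0   → 0
PUSH 41  → 0 41
MUL      → 0
PUSH -41 → 0 -41
POP      → 0
POP      → (empty)
PUSH 7   → 7
DUP      → 7 7
OVER     → 7 7 7
SWAP     → 7 7 7
POP      → 7 7
STORE 0  → 7
PUSH -2  → 7 -2
LT       → 0
DUP      → 0 0
LOAD 0   → 0 0 7
DUP      → 0 0 7 7
EQ       → 0 0 1
ADD      → 0 1
NEG      → 0 -1

2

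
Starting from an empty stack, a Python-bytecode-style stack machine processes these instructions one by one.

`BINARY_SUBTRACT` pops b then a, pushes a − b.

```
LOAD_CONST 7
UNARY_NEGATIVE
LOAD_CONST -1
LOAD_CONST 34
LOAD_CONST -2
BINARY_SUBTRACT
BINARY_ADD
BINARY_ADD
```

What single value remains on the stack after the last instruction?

LOAD_CONST 7    : [7]
UNARY_NEGATIVE  : [-7]
LOAD_CONST -1   : [-7, -1]
LOAD_CONST 34   : [-7, -1, 34]
LOAD_CONST -2   : [-7, -1, 34, -2]
BINARY_SUBTRACT : [-7, -1, 36]
BINARY_ADD      : [-7, 35]
BINARY_ADD      : [28]

28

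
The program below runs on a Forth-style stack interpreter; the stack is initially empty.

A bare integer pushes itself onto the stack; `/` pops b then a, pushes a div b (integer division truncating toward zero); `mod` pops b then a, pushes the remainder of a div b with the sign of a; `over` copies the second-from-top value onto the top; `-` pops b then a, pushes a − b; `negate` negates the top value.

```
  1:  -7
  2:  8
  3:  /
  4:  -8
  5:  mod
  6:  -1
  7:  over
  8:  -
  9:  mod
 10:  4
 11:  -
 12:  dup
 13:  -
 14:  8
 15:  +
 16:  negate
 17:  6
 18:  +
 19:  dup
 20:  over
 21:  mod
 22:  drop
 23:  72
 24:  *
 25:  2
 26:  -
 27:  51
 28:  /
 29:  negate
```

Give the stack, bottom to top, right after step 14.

-7   → [-7]
8    → [-7, 8]
/    → [0]
-8   → [0, -8]
mod  → [0]
-1   → [0, -1]
over → [0, -1, 0]
-    → [0, -1]
mod  → [0]
4    → [0, 4]
-    → [-4]
dup  → [-4, -4]
-    → [0]
8    → [0, 8]

[0, 8]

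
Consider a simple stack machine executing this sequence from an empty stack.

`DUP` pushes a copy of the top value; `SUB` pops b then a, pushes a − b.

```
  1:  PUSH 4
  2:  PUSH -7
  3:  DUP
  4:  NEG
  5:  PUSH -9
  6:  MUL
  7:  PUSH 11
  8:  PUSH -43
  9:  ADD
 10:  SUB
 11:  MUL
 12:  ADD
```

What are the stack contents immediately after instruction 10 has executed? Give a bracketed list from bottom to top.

[4, -7, -31]

PUSH 4    [4]
PUSH -7   [4, -7]
DUP       [4, -7, -7]
NEG       [4, -7, 7]
PUSH -9   [4, -7, 7, -9]
MUL       [4, -7, -63]
PUSH 11   [4, -7, -63, 11]
PUSH -43  [4, -7, -63, 11, -43]
ADD       [4, -7, -63, -32]
SUB       [4, -7, -31]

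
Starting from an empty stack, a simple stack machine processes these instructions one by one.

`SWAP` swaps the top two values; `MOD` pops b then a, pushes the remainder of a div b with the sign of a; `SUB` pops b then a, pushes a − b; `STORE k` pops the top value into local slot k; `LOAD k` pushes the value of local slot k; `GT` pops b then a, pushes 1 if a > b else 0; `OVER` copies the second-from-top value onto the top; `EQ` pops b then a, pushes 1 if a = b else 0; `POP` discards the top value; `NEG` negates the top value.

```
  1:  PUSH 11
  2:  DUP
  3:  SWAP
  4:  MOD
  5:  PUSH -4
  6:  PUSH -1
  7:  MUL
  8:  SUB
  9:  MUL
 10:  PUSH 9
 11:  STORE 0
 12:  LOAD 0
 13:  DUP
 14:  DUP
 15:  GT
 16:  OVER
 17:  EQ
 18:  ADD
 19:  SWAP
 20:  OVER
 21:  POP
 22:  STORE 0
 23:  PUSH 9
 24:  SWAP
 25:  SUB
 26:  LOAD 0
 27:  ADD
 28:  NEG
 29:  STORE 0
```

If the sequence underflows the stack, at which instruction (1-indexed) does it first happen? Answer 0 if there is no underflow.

9

PUSH 11 : [11]
DUP     : [11, 11]
SWAP    : [11, 11]
MOD     : [0]
PUSH -4 : [0, -4]
PUSH -1 : [0, -4, -1]
MUL     : [0, 4]
SUB     : [-4]
MUL  — needs 2 operands, stack has 1 → underflow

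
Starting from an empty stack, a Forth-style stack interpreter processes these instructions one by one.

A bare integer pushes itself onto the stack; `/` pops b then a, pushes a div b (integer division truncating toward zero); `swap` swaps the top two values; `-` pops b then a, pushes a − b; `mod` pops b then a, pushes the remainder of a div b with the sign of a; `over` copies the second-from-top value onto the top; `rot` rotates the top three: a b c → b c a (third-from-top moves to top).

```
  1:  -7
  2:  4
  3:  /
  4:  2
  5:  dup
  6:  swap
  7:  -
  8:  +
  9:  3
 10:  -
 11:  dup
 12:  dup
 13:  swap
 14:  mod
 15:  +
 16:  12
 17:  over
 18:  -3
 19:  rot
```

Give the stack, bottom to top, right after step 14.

-7   -> -7
4    -> -7 4
/    -> -1
2    -> -1 2
dup  -> -1 2 2
swap -> -1 2 2
-    -> -1 0
+    -> -1
3    -> -1 3
-    -> -4
dup  -> -4 -4
dup  -> -4 -4 -4
swap -> -4 -4 -4
mod  -> -4 0

[-4, 0]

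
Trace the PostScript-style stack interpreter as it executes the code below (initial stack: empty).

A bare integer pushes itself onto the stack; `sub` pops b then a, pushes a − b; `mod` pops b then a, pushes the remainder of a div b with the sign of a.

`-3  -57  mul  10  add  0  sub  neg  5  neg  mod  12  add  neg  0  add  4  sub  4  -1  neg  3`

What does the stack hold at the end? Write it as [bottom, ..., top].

-3  -> -3
-57 -> -3 -57
mul -> 171
10  -> 171 10
add -> 181
0   -> 181 0
sub -> 181
neg -> -181
5   -> -181 5
neg -> -181 -5
mod -> -1
12  -> -1 12
add -> 11
neg -> -11
0   -> -11 0
add -> -11
4   -> -11 4
sub -> -15
4   -> -15 4
-1  -> -15 4 -1
neg -> -15 4 1
3   -> -15 4 1 3

[-15, 4, 1, 3]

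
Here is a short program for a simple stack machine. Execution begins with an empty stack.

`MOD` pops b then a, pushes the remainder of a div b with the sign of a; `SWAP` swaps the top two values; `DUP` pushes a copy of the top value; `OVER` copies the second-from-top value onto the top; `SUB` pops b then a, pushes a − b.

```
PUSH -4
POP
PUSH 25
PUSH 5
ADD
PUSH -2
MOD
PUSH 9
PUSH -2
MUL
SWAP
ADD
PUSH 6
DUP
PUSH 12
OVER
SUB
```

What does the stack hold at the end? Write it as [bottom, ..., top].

PUSH -4 → -4
POP     → (empty)
PUSH 25 → 25
PUSH 5  → 25 5
ADD     → 30
PUSH -2 → 30 -2
MOD     → 0
PUSH 9  → 0 9
PUSH -2 → 0 9 -2
MUL     → 0 -18
SWAP    → -18 0
ADD     → -18
PUSH 6  → -18 6
DUP     → -18 6 6
PUSH 12 → -18 6 6 12
OVER    → -18 6 6 12 6
SUB     → -18 6 6 6

[-18, 6, 6, 6]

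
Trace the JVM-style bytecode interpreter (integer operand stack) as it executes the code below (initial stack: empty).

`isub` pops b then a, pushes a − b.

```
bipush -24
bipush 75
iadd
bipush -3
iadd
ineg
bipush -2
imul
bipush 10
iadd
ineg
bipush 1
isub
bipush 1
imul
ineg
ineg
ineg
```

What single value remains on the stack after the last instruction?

bipush -24 : [-24]
bipush 75  : [-24, 75]
iadd       : [51]
bipush -3  : [51, -3]
iadd       : [48]
ineg       : [-48]
bipush -2  : [-48, -2]
imul       : [96]
bipush 10  : [96, 10]
iadd       : [106]
ineg       : [-106]
bipush 1   : [-106, 1]
isub       : [-107]
bipush 1   : [-107, 1]
imul       : [-107]
ineg       : [107]
ineg       : [-107]
ineg       : [107]

107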